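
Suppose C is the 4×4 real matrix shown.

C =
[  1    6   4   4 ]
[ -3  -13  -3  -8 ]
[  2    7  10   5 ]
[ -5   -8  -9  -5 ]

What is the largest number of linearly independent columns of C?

3

Row reduce to echelon form.
R2 ← R2 + (3)·R1: [0, 5, 9, 4]
R3 ← R3 − (2)·R1: [0, -5, 2, -3]
R4 ← R4 + (5)·R1: [0, 22, 11, 15]
R3 ← R3 + R2: [0, 0, 11, 1]
R4 ← R4 − (22/5)·R2: [0, 0, -143/5, -13/5]
R4 ← R4 + (13/5)·R3: [0, 0, 0, 0]
Echelon form has 3 nonzero rows, so rank(C) = 3.
The rank gives the maximum number of linearly independent columns: 3.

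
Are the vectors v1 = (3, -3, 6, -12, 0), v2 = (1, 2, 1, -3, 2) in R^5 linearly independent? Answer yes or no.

yes

Form the matrix with these vectors as rows and row reduce.
R2 ← R2 − (1/3)·R1: [0, 3, -1, 1, 2]
2 nonzero rows, so the 2 vectors span a space of dimension 2.
Since 2 = 2, the vectors are linearly independent.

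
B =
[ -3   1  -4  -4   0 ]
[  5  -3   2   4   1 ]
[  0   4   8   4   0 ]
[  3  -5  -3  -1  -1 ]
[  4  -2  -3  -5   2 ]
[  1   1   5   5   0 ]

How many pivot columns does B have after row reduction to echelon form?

Row reduce to echelon form.
R2 ← R2 + (5/3)·R1: [0, -4/3, -14/3, -8/3, 1]
R4 ← R4 + R1: [0, -4, -7, -5, -1]
R5 ← R5 + (4/3)·R1: [0, -2/3, -25/3, -31/3, 2]
R6 ← R6 + (1/3)·R1: [0, 4/3, 11/3, 11/3, 0]
R3 ← R3 + (3)·R2: [0, 0, -6, -4, 3]
R4 ← R4 − (3)·R2: [0, 0, 7, 3, -4]
R5 ← R5 − (1/2)·R2: [0, 0, -6, -9, 3/2]
R6 ← R6 + R2: [0, 0, -1, 1, 1]
R4 ← R4 + (7/6)·R3: [0, 0, 0, -5/3, -1/2]
R5 ← R5 − R3: [0, 0, 0, -5, -3/2]
R6 ← R6 − (1/6)·R3: [0, 0, 0, 5/3, 1/2]
R5 ← R5 − (3)·R4: [0, 0, 0, 0, 0]
R6 ← R6 + R4: [0, 0, 0, 0, 0]
Echelon form has 4 nonzero rows, so rank(B) = 4.
Each nonzero row contributes one pivot column: 4 pivot columns.

4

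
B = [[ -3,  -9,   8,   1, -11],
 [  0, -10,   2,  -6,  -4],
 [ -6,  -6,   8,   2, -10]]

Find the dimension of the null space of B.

Row reduce to echelon form.
R3 ← R3 − (2)·R1: [0, 12, -8, 0, 12]
R3 ← R3 + (6/5)·R2: [0, 0, -28/5, -36/5, 36/5]
3 nonzero rows, so rank(B) = 3.
B has 5 columns; by rank–nullity, nullity = 5 − 3 = 2.

2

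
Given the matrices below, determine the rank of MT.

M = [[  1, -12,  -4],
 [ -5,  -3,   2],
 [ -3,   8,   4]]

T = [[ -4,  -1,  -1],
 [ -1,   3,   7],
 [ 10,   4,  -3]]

2

First compute MT:
[[-32, -53, -73],
 [ 43,   4, -22],
 [ 44,  43,  47]]
Now row reduce the product.
R2 ← R2 + (43/32)·R1: [0, -2151/32, -3843/32]
R3 ← R3 + (11/8)·R1: [0, -239/8, -427/8]
R3 ← R3 − (4/9)·R2: [0, 0, 0]
2 nonzero rows, so rank(MT) = 2.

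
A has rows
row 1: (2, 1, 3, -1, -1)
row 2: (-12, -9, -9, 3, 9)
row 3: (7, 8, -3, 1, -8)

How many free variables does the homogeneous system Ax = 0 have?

3

Row reduce to echelon form.
R2 ← R2 + (6)·R1: [0, -3, 9, -3, 3]
R3 ← R3 − (7/2)·R1: [0, 9/2, -27/2, 9/2, -9/2]
R3 ← R3 + (3/2)·R2: [0, 0, 0, 0, 0]
2 nonzero rows, so rank(A) = 2.
A has 5 columns; by rank–nullity, nullity = 5 − 2 = 3.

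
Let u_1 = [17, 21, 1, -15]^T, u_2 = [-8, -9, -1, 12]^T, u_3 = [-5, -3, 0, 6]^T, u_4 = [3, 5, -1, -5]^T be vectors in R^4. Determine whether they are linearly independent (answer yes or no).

yes

Form the matrix with these vectors as rows and row reduce.
R2 ← R2 + (8/17)·R1: [0, 15/17, -9/17, 84/17]
R3 ← R3 + (5/17)·R1: [0, 54/17, 5/17, 27/17]
R4 ← R4 − (3/17)·R1: [0, 22/17, -20/17, -40/17]
R3 ← R3 − (18/5)·R2: [0, 0, 11/5, -81/5]
R4 ← R4 − (22/15)·R2: [0, 0, -2/5, -48/5]
R4 ← R4 + (2/11)·R3: [0, 0, 0, -138/11]
4 nonzero rows, so the 4 vectors span a space of dimension 4.
Since 4 = 4, the vectors are linearly independent.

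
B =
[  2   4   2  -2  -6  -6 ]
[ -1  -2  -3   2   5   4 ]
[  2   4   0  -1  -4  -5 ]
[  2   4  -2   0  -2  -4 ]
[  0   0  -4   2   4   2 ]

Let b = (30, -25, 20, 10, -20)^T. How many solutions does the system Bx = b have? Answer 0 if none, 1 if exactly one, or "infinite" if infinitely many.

infinite

Row reduce the augmented matrix [B | b].
R2 ← R2 + (1/2)·R1: [0, 0, -2, 1, 2, 1, -10]
R3 ← R3 − R1: [0, 0, -2, 1, 2, 1, -10]
R4 ← R4 − R1: [0, 0, -4, 2, 4, 2, -20]
R3 ← R3 − R2: [0, 0, 0, 0, 0, 0, 0]
R4 ← R4 − (2)·R2: [0, 0, 0, 0, 0, 0, 0]
R5 ← R5 − (2)·R2: [0, 0, 0, 0, 0, 0, 0]
The echelon form has 2 nonzero rows, and every pivot lies in the first 6 columns, so rank(B) = rank([B|b]) = 2.
The system is consistent.
rank = 2 < 6 unknowns, so there are infinitely many solutions.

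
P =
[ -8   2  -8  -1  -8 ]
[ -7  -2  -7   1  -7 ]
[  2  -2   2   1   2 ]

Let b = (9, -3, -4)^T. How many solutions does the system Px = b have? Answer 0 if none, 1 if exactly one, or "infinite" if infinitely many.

0

Row reduce the augmented matrix [P | b].
R2 ← R2 − (7/8)·R1: [0, -15/4, 0, 15/8, 0, -87/8]
R3 ← R3 + (1/4)·R1: [0, -3/2, 0, 3/4, 0, -7/4]
R3 ← R3 − (2/5)·R2: [0, 0, 0, 0, 0, 13/5]
The echelon form has 3 nonzero rows; the last pivot sits in the augmented column, so rank(P) = 2 but rank([P|b]) = 3.
Since the ranks differ, the system is inconsistent.
It has no solutions.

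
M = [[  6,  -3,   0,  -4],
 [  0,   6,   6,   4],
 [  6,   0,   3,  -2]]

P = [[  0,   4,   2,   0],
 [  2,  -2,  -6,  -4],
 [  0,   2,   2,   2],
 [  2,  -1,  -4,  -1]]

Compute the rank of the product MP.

2

First compute MP:
[[-14,  34,  46,  16],
 [ 20,  -4, -40, -16],
 [ -4,  32,  26,   8]]
Now row reduce the product.
R2 ← R2 + (10/7)·R1: [0, 312/7, 180/7, 48/7]
R3 ← R3 − (2/7)·R1: [0, 156/7, 90/7, 24/7]
R3 ← R3 − (1/2)·R2: [0, 0, 0, 0]
2 nonzero rows, so rank(MP) = 2.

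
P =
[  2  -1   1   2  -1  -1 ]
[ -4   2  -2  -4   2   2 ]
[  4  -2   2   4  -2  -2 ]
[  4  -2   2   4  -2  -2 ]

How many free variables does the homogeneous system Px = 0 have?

5

Row reduce to echelon form.
R2 ← R2 + (2)·R1: [0, 0, 0, 0, 0, 0]
R3 ← R3 − (2)·R1: [0, 0, 0, 0, 0, 0]
R4 ← R4 − (2)·R1: [0, 0, 0, 0, 0, 0]
1 nonzero row, so rank(P) = 1.
P has 6 columns; by rank–nullity, nullity = 6 − 1 = 5.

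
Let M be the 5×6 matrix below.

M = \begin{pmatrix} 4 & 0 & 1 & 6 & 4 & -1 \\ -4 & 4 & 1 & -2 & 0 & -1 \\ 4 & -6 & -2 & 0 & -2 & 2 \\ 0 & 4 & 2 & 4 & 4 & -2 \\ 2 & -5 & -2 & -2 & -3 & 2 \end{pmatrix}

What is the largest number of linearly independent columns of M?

2

Row reduce to echelon form.
R2 ← R2 + R1: [0, 4, 2, 4, 4, -2]
R3 ← R3 − R1: [0, -6, -3, -6, -6, 3]
R5 ← R5 − (1/2)·R1: [0, -5, -5/2, -5, -5, 5/2]
R3 ← R3 + (3/2)·R2: [0, 0, 0, 0, 0, 0]
R4 ← R4 − R2: [0, 0, 0, 0, 0, 0]
R5 ← R5 + (5/4)·R2: [0, 0, 0, 0, 0, 0]
Echelon form has 2 nonzero rows, so rank(M) = 2.
The rank gives the maximum number of linearly independent columns: 2.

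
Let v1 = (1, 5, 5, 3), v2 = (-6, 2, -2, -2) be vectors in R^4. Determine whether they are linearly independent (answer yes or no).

yes

Form the matrix with these vectors as rows and row reduce.
R2 ← R2 + (6)·R1: [0, 32, 28, 16]
2 nonzero rows, so the 2 vectors span a space of dimension 2.
Since 2 = 2, the vectors are linearly independent.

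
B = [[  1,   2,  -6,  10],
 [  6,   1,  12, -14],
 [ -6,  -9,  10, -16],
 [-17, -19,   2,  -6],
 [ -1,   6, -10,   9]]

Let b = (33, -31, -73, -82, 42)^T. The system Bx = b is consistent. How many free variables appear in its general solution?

0

Row reduce the augmented matrix [B | b].
R2 ← R2 − (6)·R1: [0, -11, 48, -74, -229]
R3 ← R3 + (6)·R1: [0, 3, -26, 44, 125]
R4 ← R4 + (17)·R1: [0, 15, -100, 164, 479]
R5 ← R5 + R1: [0, 8, -16, 19, 75]
R3 ← R3 + (3/11)·R2: [0, 0, -142/11, 262/11, 688/11]
R4 ← R4 + (15/11)·R2: [0, 0, -380/11, 694/11, 1834/11]
R5 ← R5 + (8/11)·R2: [0, 0, 208/11, -383/11, -1007/11]
R4 ← R4 − (190/71)·R3: [0, 0, 0, -46/71, -46/71]
R5 ← R5 + (104/71)·R3: [0, 0, 0, 5/71, 5/71]
R5 ← R5 + (5/46)·R4: [0, 0, 0, 0, 0]
The echelon form has 4 nonzero rows, and every pivot lies in the first 4 columns, so rank(B) = rank([B|b]) = 4.
The system is consistent.
Free variables = (unknowns) − (rank) = 4 − 4 = 0.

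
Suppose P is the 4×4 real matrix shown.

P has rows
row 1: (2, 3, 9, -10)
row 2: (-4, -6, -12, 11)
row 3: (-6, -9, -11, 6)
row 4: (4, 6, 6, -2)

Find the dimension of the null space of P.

2

Row reduce to echelon form.
R2 ← R2 + (2)·R1: [0, 0, 6, -9]
R3 ← R3 + (3)·R1: [0, 0, 16, -24]
R4 ← R4 − (2)·R1: [0, 0, -12, 18]
R3 ← R3 − (8/3)·R2: [0, 0, 0, 0]
R4 ← R4 + (2)·R2: [0, 0, 0, 0]
2 nonzero rows, so rank(P) = 2.
P has 4 columns; by rank–nullity, nullity = 4 − 2 = 2.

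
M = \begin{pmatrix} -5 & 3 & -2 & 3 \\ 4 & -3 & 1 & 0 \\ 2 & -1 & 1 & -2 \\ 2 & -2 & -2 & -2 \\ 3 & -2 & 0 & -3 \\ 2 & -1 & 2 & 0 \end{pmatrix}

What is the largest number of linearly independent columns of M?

Row reduce to echelon form.
R2 ← R2 + (4/5)·R1: [0, -3/5, -3/5, 12/5]
R3 ← R3 + (2/5)·R1: [0, 1/5, 1/5, -4/5]
R4 ← R4 + (2/5)·R1: [0, -4/5, -14/5, -4/5]
R5 ← R5 + (3/5)·R1: [0, -1/5, -6/5, -6/5]
R6 ← R6 + (2/5)·R1: [0, 1/5, 6/5, 6/5]
R3 ← R3 + (1/3)·R2: [0, 0, 0, 0]
R4 ← R4 − (4/3)·R2: [0, 0, -2, -4]
R5 ← R5 − (1/3)·R2: [0, 0, -1, -2]
R6 ← R6 + (1/3)·R2: [0, 0, 1, 2]
Swap R3 ↔ R4
R5 ← R5 − (1/2)·R3: [0, 0, 0, 0]
R6 ← R6 + (1/2)·R3: [0, 0, 0, 0]
Echelon form has 3 nonzero rows, so rank(M) = 3.
The rank gives the maximum number of linearly independent columns: 3.

3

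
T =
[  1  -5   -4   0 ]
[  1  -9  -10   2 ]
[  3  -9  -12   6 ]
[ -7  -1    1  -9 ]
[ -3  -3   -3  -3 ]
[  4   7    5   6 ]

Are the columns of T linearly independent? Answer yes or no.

Row reduce T to echelon form.
R2 ← R2 − R1: [0, -4, -6, 2]
R3 ← R3 − (3)·R1: [0, 6, 0, 6]
R4 ← R4 + (7)·R1: [0, -36, -27, -9]
R5 ← R5 + (3)·R1: [0, -18, -15, -3]
R6 ← R6 − (4)·R1: [0, 27, 21, 6]
R3 ← R3 + (3/2)·R2: [0, 0, -9, 9]
R4 ← R4 − (9)·R2: [0, 0, 27, -27]
R5 ← R5 − (9/2)·R2: [0, 0, 12, -12]
R6 ← R6 + (27/4)·R2: [0, 0, -39/2, 39/2]
R4 ← R4 + (3)·R3: [0, 0, 0, 0]
R5 ← R5 + (4/3)·R3: [0, 0, 0, 0]
R6 ← R6 − (13/6)·R3: [0, 0, 0, 0]
3 pivots among 4 columns.
Only 3 < 4 pivot columns, so the columns are linearly dependent.

no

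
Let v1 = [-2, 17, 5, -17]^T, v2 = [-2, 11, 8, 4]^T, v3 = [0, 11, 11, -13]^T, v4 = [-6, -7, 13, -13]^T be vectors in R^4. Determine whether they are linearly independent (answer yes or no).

Form the matrix with these vectors as rows and row reduce.
R2 ← R2 − R1: [0, -6, 3, 21]
R4 ← R4 − (3)·R1: [0, -58, -2, 38]
R3 ← R3 + (11/6)·R2: [0, 0, 33/2, 51/2]
R4 ← R4 − (29/3)·R2: [0, 0, -31, -165]
R4 ← R4 + (62/33)·R3: [0, 0, 0, -1288/11]
4 nonzero rows, so the 4 vectors span a space of dimension 4.
Since 4 = 4, the vectors are linearly independent.

yes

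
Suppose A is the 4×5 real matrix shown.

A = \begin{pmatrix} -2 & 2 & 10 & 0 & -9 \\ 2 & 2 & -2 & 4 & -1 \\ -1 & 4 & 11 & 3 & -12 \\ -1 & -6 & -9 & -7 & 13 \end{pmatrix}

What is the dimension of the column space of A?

2

Row reduce to echelon form.
R2 ← R2 + R1: [0, 4, 8, 4, -10]
R3 ← R3 − (1/2)·R1: [0, 3, 6, 3, -15/2]
R4 ← R4 − (1/2)·R1: [0, -7, -14, -7, 35/2]
R3 ← R3 − (3/4)·R2: [0, 0, 0, 0, 0]
R4 ← R4 + (7/4)·R2: [0, 0, 0, 0, 0]
Echelon form has 2 nonzero rows, so rank(A) = 2.
The column space has dimension equal to the rank: 2.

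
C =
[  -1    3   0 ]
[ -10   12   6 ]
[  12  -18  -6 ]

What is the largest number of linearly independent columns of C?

Row reduce to echelon form.
R2 ← R2 − (10)·R1: [0, -18, 6]
R3 ← R3 + (12)·R1: [0, 18, -6]
R3 ← R3 + R2: [0, 0, 0]
Echelon form has 2 nonzero rows, so rank(C) = 2.
The rank gives the maximum number of linearly independent columns: 2.

2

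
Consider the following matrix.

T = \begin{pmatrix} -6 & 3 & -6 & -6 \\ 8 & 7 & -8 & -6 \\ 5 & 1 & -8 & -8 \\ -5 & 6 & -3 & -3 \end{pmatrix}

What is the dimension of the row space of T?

Row reduce to echelon form.
R2 ← R2 + (4/3)·R1: [0, 11, -16, -14]
R3 ← R3 + (5/6)·R1: [0, 7/2, -13, -13]
R4 ← R4 − (5/6)·R1: [0, 7/2, 2, 2]
R3 ← R3 − (7/22)·R2: [0, 0, -87/11, -94/11]
R4 ← R4 − (7/22)·R2: [0, 0, 78/11, 71/11]
R4 ← R4 + (26/29)·R3: [0, 0, 0, -35/29]
Echelon form has 4 nonzero rows, so rank(T) = 4.
The row space has dimension equal to the rank: 4.

4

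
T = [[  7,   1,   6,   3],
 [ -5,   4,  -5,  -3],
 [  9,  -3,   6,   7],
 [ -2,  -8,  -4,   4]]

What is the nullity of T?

Row reduce to echelon form.
R2 ← R2 + (5/7)·R1: [0, 33/7, -5/7, -6/7]
R3 ← R3 − (9/7)·R1: [0, -30/7, -12/7, 22/7]
R4 ← R4 + (2/7)·R1: [0, -54/7, -16/7, 34/7]
R3 ← R3 + (10/11)·R2: [0, 0, -26/11, 26/11]
R4 ← R4 + (18/11)·R2: [0, 0, -38/11, 38/11]
R4 ← R4 − (19/13)·R3: [0, 0, 0, 0]
3 nonzero rows, so rank(T) = 3.
T has 4 columns; by rank–nullity, nullity = 4 − 3 = 1.

1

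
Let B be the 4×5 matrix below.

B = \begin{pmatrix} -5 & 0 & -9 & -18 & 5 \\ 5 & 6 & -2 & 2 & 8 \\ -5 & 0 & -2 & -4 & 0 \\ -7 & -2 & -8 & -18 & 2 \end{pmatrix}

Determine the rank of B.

Row reduce to echelon form.
R2 ← R2 + R1: [0, 6, -11, -16, 13]
R3 ← R3 − R1: [0, 0, 7, 14, -5]
R4 ← R4 − (7/5)·R1: [0, -2, 23/5, 36/5, -5]
R4 ← R4 + (1/3)·R2: [0, 0, 14/15, 28/15, -2/3]
R4 ← R4 − (2/15)·R3: [0, 0, 0, 0, 0]
Echelon form has 3 nonzero rows, so rank(B) = 3.

3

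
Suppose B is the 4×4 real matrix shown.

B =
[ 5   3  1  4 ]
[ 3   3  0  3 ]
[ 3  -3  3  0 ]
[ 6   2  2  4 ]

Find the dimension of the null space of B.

Row reduce to echelon form.
R2 ← R2 − (3/5)·R1: [0, 6/5, -3/5, 3/5]
R3 ← R3 − (3/5)·R1: [0, -24/5, 12/5, -12/5]
R4 ← R4 − (6/5)·R1: [0, -8/5, 4/5, -4/5]
R3 ← R3 + (4)·R2: [0, 0, 0, 0]
R4 ← R4 + (4/3)·R2: [0, 0, 0, 0]
2 nonzero rows, so rank(B) = 2.
B has 4 columns; by rank–nullity, nullity = 4 − 2 = 2.

2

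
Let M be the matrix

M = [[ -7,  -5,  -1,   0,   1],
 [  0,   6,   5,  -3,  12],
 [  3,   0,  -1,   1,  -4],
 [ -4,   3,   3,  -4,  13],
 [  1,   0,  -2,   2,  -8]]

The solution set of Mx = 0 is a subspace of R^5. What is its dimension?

Row reduce to echelon form.
R3 ← R3 + (3/7)·R1: [0, -15/7, -10/7, 1, -25/7]
R4 ← R4 − (4/7)·R1: [0, 41/7, 25/7, -4, 87/7]
R5 ← R5 + (1/7)·R1: [0, -5/7, -15/7, 2, -55/7]
R3 ← R3 + (5/14)·R2: [0, 0, 5/14, -1/14, 5/7]
R4 ← R4 − (41/42)·R2: [0, 0, -55/42, -15/14, 5/7]
R5 ← R5 + (5/42)·R2: [0, 0, -65/42, 23/14, -45/7]
R4 ← R4 + (11/3)·R3: [0, 0, 0, -4/3, 10/3]
R5 ← R5 + (13/3)·R3: [0, 0, 0, 4/3, -10/3]
R5 ← R5 + R4: [0, 0, 0, 0, 0]
4 nonzero rows, so rank(M) = 4.
M has 5 columns; by rank–nullity, nullity = 5 − 4 = 1.

1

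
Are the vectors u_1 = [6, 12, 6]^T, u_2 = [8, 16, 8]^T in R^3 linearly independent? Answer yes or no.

Form the matrix with these vectors as rows and row reduce.
R2 ← R2 − (4/3)·R1: [0, 0, 0]
1 nonzero row, so the 2 vectors span a space of dimension 1.
Since 1 < 2, the vectors are linearly dependent.

no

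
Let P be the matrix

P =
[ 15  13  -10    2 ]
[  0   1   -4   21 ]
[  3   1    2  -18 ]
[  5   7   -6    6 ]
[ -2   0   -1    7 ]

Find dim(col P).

Row reduce to echelon form.
R3 ← R3 − (1/5)·R1: [0, -8/5, 4, -92/5]
R4 ← R4 − (1/3)·R1: [0, 8/3, -8/3, 16/3]
R5 ← R5 + (2/15)·R1: [0, 26/15, -7/3, 109/15]
R3 ← R3 + (8/5)·R2: [0, 0, -12/5, 76/5]
R4 ← R4 − (8/3)·R2: [0, 0, 8, -152/3]
R5 ← R5 − (26/15)·R2: [0, 0, 23/5, -437/15]
R4 ← R4 + (10/3)·R3: [0, 0, 0, 0]
R5 ← R5 + (23/12)·R3: [0, 0, 0, 0]
Echelon form has 3 nonzero rows, so rank(P) = 3.
The column space has dimension equal to the rank: 3.

3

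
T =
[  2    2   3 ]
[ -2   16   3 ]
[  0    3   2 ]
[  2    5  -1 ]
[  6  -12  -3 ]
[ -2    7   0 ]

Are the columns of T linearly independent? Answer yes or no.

yes

Row reduce T to echelon form.
R2 ← R2 + R1: [0, 18, 6]
R4 ← R4 − R1: [0, 3, -4]
R5 ← R5 − (3)·R1: [0, -18, -12]
R6 ← R6 + R1: [0, 9, 3]
R3 ← R3 − (1/6)·R2: [0, 0, 1]
R4 ← R4 − (1/6)·R2: [0, 0, -5]
R5 ← R5 + R2: [0, 0, -6]
R6 ← R6 − (1/2)·R2: [0, 0, 0]
R4 ← R4 + (5)·R3: [0, 0, 0]
R5 ← R5 + (6)·R3: [0, 0, 0]
3 pivots among 3 columns.
Every column is a pivot column, so the columns are linearly independent.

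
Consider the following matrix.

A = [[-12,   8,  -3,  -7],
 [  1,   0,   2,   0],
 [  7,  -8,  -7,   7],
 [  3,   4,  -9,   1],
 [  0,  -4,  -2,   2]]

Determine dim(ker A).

Row reduce to echelon form.
R2 ← R2 + (1/12)·R1: [0, 2/3, 7/4, -7/12]
R3 ← R3 + (7/12)·R1: [0, -10/3, -35/4, 35/12]
R4 ← R4 + (1/4)·R1: [0, 6, -39/4, -3/4]
R3 ← R3 + (5)·R2: [0, 0, 0, 0]
R4 ← R4 − (9)·R2: [0, 0, -51/2, 9/2]
R5 ← R5 + (6)·R2: [0, 0, 17/2, -3/2]
Swap R3 ↔ R4
R5 ← R5 + (1/3)·R3: [0, 0, 0, 0]
3 nonzero rows, so rank(A) = 3.
A has 4 columns; by rank–nullity, nullity = 4 − 3 = 1.

1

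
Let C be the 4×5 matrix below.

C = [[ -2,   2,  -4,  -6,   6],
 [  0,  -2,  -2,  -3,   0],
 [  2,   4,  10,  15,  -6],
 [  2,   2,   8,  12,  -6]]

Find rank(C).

Row reduce to echelon form.
R3 ← R3 + R1: [0, 6, 6, 9, 0]
R4 ← R4 + R1: [0, 4, 4, 6, 0]
R3 ← R3 + (3)·R2: [0, 0, 0, 0, 0]
R4 ← R4 + (2)·R2: [0, 0, 0, 0, 0]
Echelon form has 2 nonzero rows, so rank(C) = 2.

2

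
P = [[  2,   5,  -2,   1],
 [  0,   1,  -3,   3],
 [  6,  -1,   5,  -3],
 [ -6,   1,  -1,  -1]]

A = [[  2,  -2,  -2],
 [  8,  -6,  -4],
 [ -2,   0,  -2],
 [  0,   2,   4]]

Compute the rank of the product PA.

2

First compute PA:
[[ 48, -32, -16],
 [ 14,   0,  14],
 [ -6, -12, -30],
 [ -2,   4,   6]]
Now row reduce the product.
R2 ← R2 − (7/24)·R1: [0, 28/3, 56/3]
R3 ← R3 + (1/8)·R1: [0, -16, -32]
R4 ← R4 + (1/24)·R1: [0, 8/3, 16/3]
R3 ← R3 + (12/7)·R2: [0, 0, 0]
R4 ← R4 − (2/7)·R2: [0, 0, 0]
2 nonzero rows, so rank(PA) = 2.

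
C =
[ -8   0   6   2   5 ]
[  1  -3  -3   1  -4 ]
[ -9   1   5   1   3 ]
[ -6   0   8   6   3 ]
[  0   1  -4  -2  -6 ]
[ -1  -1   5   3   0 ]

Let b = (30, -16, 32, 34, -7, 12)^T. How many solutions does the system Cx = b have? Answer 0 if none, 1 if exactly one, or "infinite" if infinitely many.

Row reduce the augmented matrix [C | b].
R2 ← R2 + (1/8)·R1: [0, -3, -9/4, 5/4, -27/8, -49/4]
R3 ← R3 − (9/8)·R1: [0, 1, -7/4, -5/4, -21/8, -7/4]
R4 ← R4 − (3/4)·R1: [0, 0, 7/2, 9/2, -3/4, 23/2]
R6 ← R6 − (1/8)·R1: [0, -1, 17/4, 11/4, -5/8, 33/4]
R3 ← R3 + (1/3)·R2: [0, 0, -5/2, -5/6, -15/4, -35/6]
R5 ← R5 + (1/3)·R2: [0, 0, -19/4, -19/12, -57/8, -133/12]
R6 ← R6 − (1/3)·R2: [0, 0, 5, 7/3, 1/2, 37/3]
R4 ← R4 + (7/5)·R3: [0, 0, 0, 10/3, -6, 10/3]
R5 ← R5 − (19/10)·R3: [0, 0, 0, 0, 0, 0]
R6 ← R6 + (2)·R3: [0, 0, 0, 2/3, -7, 2/3]
R6 ← R6 − (1/5)·R4: [0, 0, 0, 0, -29/5, 0]
Swap R5 ↔ R6
The echelon form has 5 nonzero rows, and every pivot lies in the first 5 columns, so rank(C) = rank([C|b]) = 5.
The system is consistent.
rank = 5 = number of unknowns, so the solution is unique.

1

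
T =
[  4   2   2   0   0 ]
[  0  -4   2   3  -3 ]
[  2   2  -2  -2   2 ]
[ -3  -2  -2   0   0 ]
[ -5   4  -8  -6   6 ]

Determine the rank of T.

3

Row reduce to echelon form.
R3 ← R3 − (1/2)·R1: [0, 1, -3, -2, 2]
R4 ← R4 + (3/4)·R1: [0, -1/2, -1/2, 0, 0]
R5 ← R5 + (5/4)·R1: [0, 13/2, -11/2, -6, 6]
R3 ← R3 + (1/4)·R2: [0, 0, -5/2, -5/4, 5/4]
R4 ← R4 − (1/8)·R2: [0, 0, -3/4, -3/8, 3/8]
R5 ← R5 + (13/8)·R2: [0, 0, -9/4, -9/8, 9/8]
R4 ← R4 − (3/10)·R3: [0, 0, 0, 0, 0]
R5 ← R5 − (9/10)·R3: [0, 0, 0, 0, 0]
Echelon form has 3 nonzero rows, so rank(T) = 3.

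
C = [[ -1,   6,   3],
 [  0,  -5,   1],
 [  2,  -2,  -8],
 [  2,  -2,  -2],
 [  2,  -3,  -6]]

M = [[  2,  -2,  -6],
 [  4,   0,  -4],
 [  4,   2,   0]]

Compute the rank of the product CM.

First compute CM:
[[ 34,   8, -18],
 [-16,   2,  20],
 [-36, -20,  -4],
 [-12,  -8,  -4],
 [-32, -16,   0]]
Now row reduce the product.
R2 ← R2 + (8/17)·R1: [0, 98/17, 196/17]
R3 ← R3 + (18/17)·R1: [0, -196/17, -392/17]
R4 ← R4 + (6/17)·R1: [0, -88/17, -176/17]
R5 ← R5 + (16/17)·R1: [0, -144/17, -288/17]
R3 ← R3 + (2)·R2: [0, 0, 0]
R4 ← R4 + (44/49)·R2: [0, 0, 0]
R5 ← R5 + (72/49)·R2: [0, 0, 0]
2 nonzero rows, so rank(CM) = 2.

2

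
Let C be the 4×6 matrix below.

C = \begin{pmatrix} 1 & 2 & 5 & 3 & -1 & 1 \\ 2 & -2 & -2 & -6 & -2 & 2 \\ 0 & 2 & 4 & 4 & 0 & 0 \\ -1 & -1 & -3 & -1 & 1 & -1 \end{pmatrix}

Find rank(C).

Row reduce to echelon form.
R2 ← R2 − (2)·R1: [0, -6, -12, -12, 0, 0]
R4 ← R4 + R1: [0, 1, 2, 2, 0, 0]
R3 ← R3 + (1/3)·R2: [0, 0, 0, 0, 0, 0]
R4 ← R4 + (1/6)·R2: [0, 0, 0, 0, 0, 0]
Echelon form has 2 nonzero rows, so rank(C) = 2.

2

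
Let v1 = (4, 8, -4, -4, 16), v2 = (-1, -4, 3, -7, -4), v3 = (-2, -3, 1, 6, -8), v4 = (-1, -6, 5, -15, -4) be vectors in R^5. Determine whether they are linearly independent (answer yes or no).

Form the matrix with these vectors as rows and row reduce.
R2 ← R2 + (1/4)·R1: [0, -2, 2, -8, 0]
R3 ← R3 + (1/2)·R1: [0, 1, -1, 4, 0]
R4 ← R4 + (1/4)·R1: [0, -4, 4, -16, 0]
R3 ← R3 + (1/2)·R2: [0, 0, 0, 0, 0]
R4 ← R4 − (2)·R2: [0, 0, 0, 0, 0]
2 nonzero rows, so the 4 vectors span a space of dimension 2.
Since 2 < 4, the vectors are linearly dependent.

no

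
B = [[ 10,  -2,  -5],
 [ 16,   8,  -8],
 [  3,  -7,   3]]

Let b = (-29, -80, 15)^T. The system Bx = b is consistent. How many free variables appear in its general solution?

0

Row reduce the augmented matrix [B | b].
R2 ← R2 − (8/5)·R1: [0, 56/5, 0, -168/5]
R3 ← R3 − (3/10)·R1: [0, -32/5, 9/2, 237/10]
R3 ← R3 + (4/7)·R2: [0, 0, 9/2, 9/2]
The echelon form has 3 nonzero rows, and every pivot lies in the first 3 columns, so rank(B) = rank([B|b]) = 3.
The system is consistent.
Free variables = (unknowns) − (rank) = 3 − 3 = 0.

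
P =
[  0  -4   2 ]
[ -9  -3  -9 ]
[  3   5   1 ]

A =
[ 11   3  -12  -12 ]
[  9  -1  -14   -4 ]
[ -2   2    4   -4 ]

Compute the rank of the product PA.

2

First compute PA:
[[-40,   8,  64,   8],
 [-108, -42, 114, 156],
 [ 76,   6, -102, -60]]
Now row reduce the product.
R2 ← R2 − (27/10)·R1: [0, -318/5, -294/5, 672/5]
R3 ← R3 + (19/10)·R1: [0, 106/5, 98/5, -224/5]
R3 ← R3 + (1/3)·R2: [0, 0, 0, 0]
2 nonzero rows, so rank(PA) = 2.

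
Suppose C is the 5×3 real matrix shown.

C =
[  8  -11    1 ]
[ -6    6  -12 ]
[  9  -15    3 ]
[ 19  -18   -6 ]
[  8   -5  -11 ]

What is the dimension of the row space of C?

3

Row reduce to echelon form.
R2 ← R2 + (3/4)·R1: [0, -9/4, -45/4]
R3 ← R3 − (9/8)·R1: [0, -21/8, 15/8]
R4 ← R4 − (19/8)·R1: [0, 65/8, -67/8]
R5 ← R5 − R1: [0, 6, -12]
R3 ← R3 − (7/6)·R2: [0, 0, 15]
R4 ← R4 + (65/18)·R2: [0, 0, -49]
R5 ← R5 + (8/3)·R2: [0, 0, -42]
R4 ← R4 + (49/15)·R3: [0, 0, 0]
R5 ← R5 + (14/5)·R3: [0, 0, 0]
Echelon form has 3 nonzero rows, so rank(C) = 3.
The row space has dimension equal to the rank: 3.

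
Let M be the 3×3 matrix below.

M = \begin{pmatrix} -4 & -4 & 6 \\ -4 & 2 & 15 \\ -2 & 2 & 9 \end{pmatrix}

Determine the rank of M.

Row reduce to echelon form.
R2 ← R2 − R1: [0, 6, 9]
R3 ← R3 − (1/2)·R1: [0, 4, 6]
R3 ← R3 − (2/3)·R2: [0, 0, 0]
Echelon form has 2 nonzero rows, so rank(M) = 2.

2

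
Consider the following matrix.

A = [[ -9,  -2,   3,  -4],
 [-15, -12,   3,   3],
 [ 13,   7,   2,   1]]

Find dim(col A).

3

Row reduce to echelon form.
R2 ← R2 − (5/3)·R1: [0, -26/3, -2, 29/3]
R3 ← R3 + (13/9)·R1: [0, 37/9, 19/3, -43/9]
R3 ← R3 + (37/78)·R2: [0, 0, 70/13, -5/26]
Echelon form has 3 nonzero rows, so rank(A) = 3.
The column space has dimension equal to the rank: 3.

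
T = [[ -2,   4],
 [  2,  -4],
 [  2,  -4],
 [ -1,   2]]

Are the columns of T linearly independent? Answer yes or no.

Row reduce T to echelon form.
R2 ← R2 + R1: [0, 0]
R3 ← R3 + R1: [0, 0]
R4 ← R4 − (1/2)·R1: [0, 0]
1 pivot among 2 columns.
Only 1 < 2 pivot columns, so the columns are linearly dependent.

no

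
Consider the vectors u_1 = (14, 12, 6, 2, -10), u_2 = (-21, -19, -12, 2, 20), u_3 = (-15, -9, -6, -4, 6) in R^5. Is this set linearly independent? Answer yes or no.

Form the matrix with these vectors as rows and row reduce.
R2 ← R2 + (3/2)·R1: [0, -1, -3, 5, 5]
R3 ← R3 + (15/14)·R1: [0, 27/7, 3/7, -13/7, -33/7]
R3 ← R3 + (27/7)·R2: [0, 0, -78/7, 122/7, 102/7]
3 nonzero rows, so the 3 vectors span a space of dimension 3.
Since 3 = 3, the vectors are linearly independent.

yes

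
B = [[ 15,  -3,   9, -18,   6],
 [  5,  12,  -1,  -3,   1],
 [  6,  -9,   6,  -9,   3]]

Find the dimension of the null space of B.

Row reduce to echelon form.
R2 ← R2 − (1/3)·R1: [0, 13, -4, 3, -1]
R3 ← R3 − (2/5)·R1: [0, -39/5, 12/5, -9/5, 3/5]
R3 ← R3 + (3/5)·R2: [0, 0, 0, 0, 0]
2 nonzero rows, so rank(B) = 2.
B has 5 columns; by rank–nullity, nullity = 5 − 2 = 3.

3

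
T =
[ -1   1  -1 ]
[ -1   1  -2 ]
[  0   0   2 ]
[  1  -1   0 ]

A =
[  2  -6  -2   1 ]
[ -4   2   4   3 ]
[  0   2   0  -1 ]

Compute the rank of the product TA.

2

First compute TA:
[[ -6,   6,   6,   3],
 [ -6,   4,   6,   4],
 [  0,   4,   0,  -2],
 [  6,  -8,  -6,  -2]]
Now row reduce the product.
R2 ← R2 − R1: [0, -2, 0, 1]
R4 ← R4 + R1: [0, -2, 0, 1]
R3 ← R3 + (2)·R2: [0, 0, 0, 0]
R4 ← R4 − R2: [0, 0, 0, 0]
2 nonzero rows, so rank(TA) = 2.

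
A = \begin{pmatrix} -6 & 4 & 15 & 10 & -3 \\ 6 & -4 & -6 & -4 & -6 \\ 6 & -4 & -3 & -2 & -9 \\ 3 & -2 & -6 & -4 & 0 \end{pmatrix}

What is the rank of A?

Row reduce to echelon form.
R2 ← R2 + R1: [0, 0, 9, 6, -9]
R3 ← R3 + R1: [0, 0, 12, 8, -12]
R4 ← R4 + (1/2)·R1: [0, 0, 3/2, 1, -3/2]
R3 ← R3 − (4/3)·R2: [0, 0, 0, 0, 0]
R4 ← R4 − (1/6)·R2: [0, 0, 0, 0, 0]
Echelon form has 2 nonzero rows, so rank(A) = 2.

2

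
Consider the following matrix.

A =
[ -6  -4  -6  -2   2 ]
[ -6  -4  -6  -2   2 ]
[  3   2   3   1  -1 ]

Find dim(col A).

Row reduce to echelon form.
R2 ← R2 − R1: [0, 0, 0, 0, 0]
R3 ← R3 + (1/2)·R1: [0, 0, 0, 0, 0]
Echelon form has 1 nonzero row, so rank(A) = 1.
The column space has dimension equal to the rank: 1.

1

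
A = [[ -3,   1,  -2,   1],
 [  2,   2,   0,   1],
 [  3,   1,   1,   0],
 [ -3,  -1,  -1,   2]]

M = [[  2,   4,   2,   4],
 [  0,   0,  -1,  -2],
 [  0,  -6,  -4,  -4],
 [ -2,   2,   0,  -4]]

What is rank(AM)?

First compute AM:
[[ -8,   2,   1, -10],
 [  2,  10,   2,   0],
 [  6,   6,   1,   6],
 [-10,  -2,  -1, -14]]
Now row reduce the product.
R2 ← R2 + (1/4)·R1: [0, 21/2, 9/4, -5/2]
R3 ← R3 + (3/4)·R1: [0, 15/2, 7/4, -3/2]
R4 ← R4 − (5/4)·R1: [0, -9/2, -9/4, -3/2]
R3 ← R3 − (5/7)·R2: [0, 0, 1/7, 2/7]
R4 ← R4 + (3/7)·R2: [0, 0, -9/7, -18/7]
R4 ← R4 + (9)·R3: [0, 0, 0, 0]
3 nonzero rows, so rank(AM) = 3.

3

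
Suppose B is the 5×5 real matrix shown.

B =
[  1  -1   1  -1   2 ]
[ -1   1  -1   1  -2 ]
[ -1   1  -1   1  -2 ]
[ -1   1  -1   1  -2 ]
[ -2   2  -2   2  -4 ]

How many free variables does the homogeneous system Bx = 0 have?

4

Row reduce to echelon form.
R2 ← R2 + R1: [0, 0, 0, 0, 0]
R3 ← R3 + R1: [0, 0, 0, 0, 0]
R4 ← R4 + R1: [0, 0, 0, 0, 0]
R5 ← R5 + (2)·R1: [0, 0, 0, 0, 0]
1 nonzero row, so rank(B) = 1.
B has 5 columns; by rank–nullity, nullity = 5 − 1 = 4.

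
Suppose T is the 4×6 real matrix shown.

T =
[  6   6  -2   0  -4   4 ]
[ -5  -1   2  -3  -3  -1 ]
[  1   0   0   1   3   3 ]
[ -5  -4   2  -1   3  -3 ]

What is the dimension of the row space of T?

4

Row reduce to echelon form.
R2 ← R2 + (5/6)·R1: [0, 4, 1/3, -3, -19/3, 7/3]
R3 ← R3 − (1/6)·R1: [0, -1, 1/3, 1, 11/3, 7/3]
R4 ← R4 + (5/6)·R1: [0, 1, 1/3, -1, -1/3, 1/3]
R3 ← R3 + (1/4)·R2: [0, 0, 5/12, 1/4, 25/12, 35/12]
R4 ← R4 − (1/4)·R2: [0, 0, 1/4, -1/4, 5/4, -1/4]
R4 ← R4 − (3/5)·R3: [0, 0, 0, -2/5, 0, -2]
Echelon form has 4 nonzero rows, so rank(T) = 4.
The row space has dimension equal to the rank: 4.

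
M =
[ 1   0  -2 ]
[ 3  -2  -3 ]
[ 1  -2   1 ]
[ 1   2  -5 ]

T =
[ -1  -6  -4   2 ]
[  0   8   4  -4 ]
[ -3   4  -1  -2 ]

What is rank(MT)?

2

First compute MT:
[[  5, -14,  -2,   6],
 [  6, -46, -17,  20],
 [ -4, -18, -13,   8],
 [ 14, -10,   9,   4]]
Now row reduce the product.
R2 ← R2 − (6/5)·R1: [0, -146/5, -73/5, 64/5]
R3 ← R3 + (4/5)·R1: [0, -146/5, -73/5, 64/5]
R4 ← R4 − (14/5)·R1: [0, 146/5, 73/5, -64/5]
R3 ← R3 − R2: [0, 0, 0, 0]
R4 ← R4 + R2: [0, 0, 0, 0]
2 nonzero rows, so rank(MT) = 2.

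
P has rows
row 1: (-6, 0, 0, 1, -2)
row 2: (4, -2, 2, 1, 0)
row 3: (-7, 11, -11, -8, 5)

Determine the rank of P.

2

Row reduce to echelon form.
R2 ← R2 + (2/3)·R1: [0, -2, 2, 5/3, -4/3]
R3 ← R3 − (7/6)·R1: [0, 11, -11, -55/6, 22/3]
R3 ← R3 + (11/2)·R2: [0, 0, 0, 0, 0]
Echelon form has 2 nonzero rows, so rank(P) = 2.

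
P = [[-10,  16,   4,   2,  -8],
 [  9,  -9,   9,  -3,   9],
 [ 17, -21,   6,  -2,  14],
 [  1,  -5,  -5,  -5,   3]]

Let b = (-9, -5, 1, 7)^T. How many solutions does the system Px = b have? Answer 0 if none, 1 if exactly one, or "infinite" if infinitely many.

0

Row reduce the augmented matrix [P | b].
R2 ← R2 + (9/10)·R1: [0, 27/5, 63/5, -6/5, 9/5, -131/10]
R3 ← R3 + (17/10)·R1: [0, 31/5, 64/5, 7/5, 2/5, -143/10]
R4 ← R4 + (1/10)·R1: [0, -17/5, -23/5, -24/5, 11/5, 61/10]
R3 ← R3 − (31/27)·R2: [0, 0, -5/3, 25/9, -5/3, 20/27]
R4 ← R4 + (17/27)·R2: [0, 0, 10/3, -50/9, 10/3, -58/27]
R4 ← R4 + (2)·R3: [0, 0, 0, 0, 0, -2/3]
The echelon form has 4 nonzero rows; the last pivot sits in the augmented column, so rank(P) = 3 but rank([P|b]) = 4.
Since the ranks differ, the system is inconsistent.
It has no solutions.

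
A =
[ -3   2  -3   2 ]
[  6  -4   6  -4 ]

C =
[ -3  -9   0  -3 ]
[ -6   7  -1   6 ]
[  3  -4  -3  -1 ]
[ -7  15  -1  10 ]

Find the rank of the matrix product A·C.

1

First compute AC:
[[-26,  83,   5,  44],
 [ 52, -166, -10, -88]]
Now row reduce the product.
R2 ← R2 + (2)·R1: [0, 0, 0, 0]
1 nonzero row, so rank(AC) = 1.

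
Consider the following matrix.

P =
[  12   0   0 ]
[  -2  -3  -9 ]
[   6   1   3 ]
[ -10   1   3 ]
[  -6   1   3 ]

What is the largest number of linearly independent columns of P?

2

Row reduce to echelon form.
R2 ← R2 + (1/6)·R1: [0, -3, -9]
R3 ← R3 − (1/2)·R1: [0, 1, 3]
R4 ← R4 + (5/6)·R1: [0, 1, 3]
R5 ← R5 + (1/2)·R1: [0, 1, 3]
R3 ← R3 + (1/3)·R2: [0, 0, 0]
R4 ← R4 + (1/3)·R2: [0, 0, 0]
R5 ← R5 + (1/3)·R2: [0, 0, 0]
Echelon form has 2 nonzero rows, so rank(P) = 2.
The rank gives the maximum number of linearly independent columns: 2.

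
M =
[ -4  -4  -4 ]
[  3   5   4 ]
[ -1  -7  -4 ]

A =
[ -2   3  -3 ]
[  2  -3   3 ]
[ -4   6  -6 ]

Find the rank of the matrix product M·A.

1

First compute MA:
[[ 16, -24,  24],
 [-12,  18, -18],
 [  4,  -6,   6]]
Now row reduce the product.
R2 ← R2 + (3/4)·R1: [0, 0, 0]
R3 ← R3 − (1/4)·R1: [0, 0, 0]
1 nonzero row, so rank(MA) = 1.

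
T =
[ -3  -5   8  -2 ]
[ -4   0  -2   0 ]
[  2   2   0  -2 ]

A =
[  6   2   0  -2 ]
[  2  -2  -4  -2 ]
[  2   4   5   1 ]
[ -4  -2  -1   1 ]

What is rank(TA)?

First compute TA:
[[ -4,  40,  62,  22],
 [-28, -16, -10,   6],
 [ 24,   4,  -6, -10]]
Now row reduce the product.
R2 ← R2 − (7)·R1: [0, -296, -444, -148]
R3 ← R3 + (6)·R1: [0, 244, 366, 122]
R3 ← R3 + (61/74)·R2: [0, 0, 0, 0]
2 nonzero rows, so rank(TA) = 2.

2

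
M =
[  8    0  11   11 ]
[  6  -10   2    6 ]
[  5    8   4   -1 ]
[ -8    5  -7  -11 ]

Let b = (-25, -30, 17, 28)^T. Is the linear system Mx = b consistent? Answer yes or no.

Row reduce the augmented matrix [M | b].
R2 ← R2 − (3/4)·R1: [0, -10, -25/4, -9/4, -45/4]
R3 ← R3 − (5/8)·R1: [0, 8, -23/8, -63/8, 261/8]
R4 ← R4 + R1: [0, 5, 4, 0, 3]
R3 ← R3 + (4/5)·R2: [0, 0, -63/8, -387/40, 189/8]
R4 ← R4 + (1/2)·R2: [0, 0, 7/8, -9/8, -21/8]
R4 ← R4 + (1/9)·R3: [0, 0, 0, -11/5, 0]
The echelon form has 4 nonzero rows, and every pivot lies in the first 4 columns, so rank(M) = rank([M|b]) = 4.
The system is consistent.

yes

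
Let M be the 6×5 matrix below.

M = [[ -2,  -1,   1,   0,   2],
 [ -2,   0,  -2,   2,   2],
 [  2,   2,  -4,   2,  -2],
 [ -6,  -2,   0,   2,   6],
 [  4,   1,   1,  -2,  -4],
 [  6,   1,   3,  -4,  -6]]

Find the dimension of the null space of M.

Row reduce to echelon form.
R2 ← R2 − R1: [0, 1, -3, 2, 0]
R3 ← R3 + R1: [0, 1, -3, 2, 0]
R4 ← R4 − (3)·R1: [0, 1, -3, 2, 0]
R5 ← R5 + (2)·R1: [0, -1, 3, -2, 0]
R6 ← R6 + (3)·R1: [0, -2, 6, -4, 0]
R3 ← R3 − R2: [0, 0, 0, 0, 0]
R4 ← R4 − R2: [0, 0, 0, 0, 0]
R5 ← R5 + R2: [0, 0, 0, 0, 0]
R6 ← R6 + (2)·R2: [0, 0, 0, 0, 0]
2 nonzero rows, so rank(M) = 2.
M has 5 columns; by rank–nullity, nullity = 5 − 2 = 3.

3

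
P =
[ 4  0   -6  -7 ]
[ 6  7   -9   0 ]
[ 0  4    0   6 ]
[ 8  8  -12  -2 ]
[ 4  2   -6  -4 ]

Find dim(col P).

Row reduce to echelon form.
R2 ← R2 − (3/2)·R1: [0, 7, 0, 21/2]
R4 ← R4 − (2)·R1: [0, 8, 0, 12]
R5 ← R5 − R1: [0, 2, 0, 3]
R3 ← R3 − (4/7)·R2: [0, 0, 0, 0]
R4 ← R4 − (8/7)·R2: [0, 0, 0, 0]
R5 ← R5 − (2/7)·R2: [0, 0, 0, 0]
Echelon form has 2 nonzero rows, so rank(P) = 2.
The column space has dimension equal to the rank: 2.

2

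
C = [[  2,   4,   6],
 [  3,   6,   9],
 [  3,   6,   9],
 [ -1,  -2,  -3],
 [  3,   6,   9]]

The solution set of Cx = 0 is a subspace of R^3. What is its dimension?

Row reduce to echelon form.
R2 ← R2 − (3/2)·R1: [0, 0, 0]
R3 ← R3 − (3/2)·R1: [0, 0, 0]
R4 ← R4 + (1/2)·R1: [0, 0, 0]
R5 ← R5 − (3/2)·R1: [0, 0, 0]
1 nonzero row, so rank(C) = 1.
C has 3 columns; by rank–nullity, nullity = 3 − 1 = 2.

2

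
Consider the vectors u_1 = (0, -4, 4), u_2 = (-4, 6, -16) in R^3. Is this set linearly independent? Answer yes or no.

yes

Form the matrix with these vectors as rows and row reduce.
Swap R1 ↔ R2
2 nonzero rows, so the 2 vectors span a space of dimension 2.
Since 2 = 2, the vectors are linearly independent.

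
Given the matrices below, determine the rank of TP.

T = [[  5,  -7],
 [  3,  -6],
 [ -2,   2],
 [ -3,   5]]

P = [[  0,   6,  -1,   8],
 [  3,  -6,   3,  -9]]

2

First compute TP:
[[-21,  72, -26, 103],
 [-18,  54, -21,  78],
 [  6, -24,   8, -34],
 [ 15, -48,  18, -69]]
Now row reduce the product.
R2 ← R2 − (6/7)·R1: [0, -54/7, 9/7, -72/7]
R3 ← R3 + (2/7)·R1: [0, -24/7, 4/7, -32/7]
R4 ← R4 + (5/7)·R1: [0, 24/7, -4/7, 32/7]
R3 ← R3 − (4/9)·R2: [0, 0, 0, 0]
R4 ← R4 + (4/9)·R2: [0, 0, 0, 0]
2 nonzero rows, so rank(TP) = 2.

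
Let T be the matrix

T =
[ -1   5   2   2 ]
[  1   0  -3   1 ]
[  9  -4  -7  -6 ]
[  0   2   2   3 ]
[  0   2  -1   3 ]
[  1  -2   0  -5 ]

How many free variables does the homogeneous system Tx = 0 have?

0

Row reduce to echelon form.
R2 ← R2 + R1: [0, 5, -1, 3]
R3 ← R3 + (9)·R1: [0, 41, 11, 12]
R6 ← R6 + R1: [0, 3, 2, -3]
R3 ← R3 − (41/5)·R2: [0, 0, 96/5, -63/5]
R4 ← R4 − (2/5)·R2: [0, 0, 12/5, 9/5]
R5 ← R5 − (2/5)·R2: [0, 0, -3/5, 9/5]
R6 ← R6 − (3/5)·R2: [0, 0, 13/5, -24/5]
R4 ← R4 − (1/8)·R3: [0, 0, 0, 27/8]
R5 ← R5 + (1/32)·R3: [0, 0, 0, 45/32]
R6 ← R6 − (13/96)·R3: [0, 0, 0, -99/32]
R5 ← R5 − (5/12)·R4: [0, 0, 0, 0]
R6 ← R6 + (11/12)·R4: [0, 0, 0, 0]
4 nonzero rows, so rank(T) = 4.
T has 4 columns; by rank–nullity, nullity = 4 − 4 = 0.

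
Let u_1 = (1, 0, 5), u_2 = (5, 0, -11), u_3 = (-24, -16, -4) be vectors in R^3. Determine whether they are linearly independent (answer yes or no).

yes

Form the matrix with these vectors as rows and row reduce.
R2 ← R2 − (5)·R1: [0, 0, -36]
R3 ← R3 + (24)·R1: [0, -16, 116]
Swap R2 ↔ R3
3 nonzero rows, so the 3 vectors span a space of dimension 3.
Since 3 = 3, the vectors are linearly independent.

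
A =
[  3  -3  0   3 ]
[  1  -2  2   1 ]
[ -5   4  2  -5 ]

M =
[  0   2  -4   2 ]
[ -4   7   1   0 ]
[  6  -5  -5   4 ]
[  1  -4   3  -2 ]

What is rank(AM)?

First compute AM:
[[ 15, -27,  -6,   0],
 [ 21, -26, -13,   8],
 [ -9,  28,  -1,   8]]
Now row reduce the product.
R2 ← R2 − (7/5)·R1: [0, 59/5, -23/5, 8]
R3 ← R3 + (3/5)·R1: [0, 59/5, -23/5, 8]
R3 ← R3 − R2: [0, 0, 0, 0]
2 nonzero rows, so rank(AM) = 2.

2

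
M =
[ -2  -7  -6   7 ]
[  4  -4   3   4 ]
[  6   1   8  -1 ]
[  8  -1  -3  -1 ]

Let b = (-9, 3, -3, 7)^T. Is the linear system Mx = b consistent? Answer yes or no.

no

Row reduce the augmented matrix [M | b].
R2 ← R2 + (2)·R1: [0, -18, -9, 18, -15]
R3 ← R3 + (3)·R1: [0, -20, -10, 20, -30]
R4 ← R4 + (4)·R1: [0, -29, -27, 27, -29]
R3 ← R3 − (10/9)·R2: [0, 0, 0, 0, -40/3]
R4 ← R4 − (29/18)·R2: [0, 0, -25/2, -2, -29/6]
Swap R3 ↔ R4
The echelon form has 4 nonzero rows; the last pivot sits in the augmented column, so rank(M) = 3 but rank([M|b]) = 4.
Since the ranks differ, the system is inconsistent.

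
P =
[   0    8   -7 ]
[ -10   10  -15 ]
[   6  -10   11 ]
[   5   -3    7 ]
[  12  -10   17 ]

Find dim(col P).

Row reduce to echelon form.
Swap R1 ↔ R2
R3 ← R3 + (3/5)·R1: [0, -4, 2]
R4 ← R4 + (1/2)·R1: [0, 2, -1/2]
R5 ← R5 + (6/5)·R1: [0, 2, -1]
R3 ← R3 + (1/2)·R2: [0, 0, -3/2]
R4 ← R4 − (1/4)·R2: [0, 0, 5/4]
R5 ← R5 − (1/4)·R2: [0, 0, 3/4]
R4 ← R4 + (5/6)·R3: [0, 0, 0]
R5 ← R5 + (1/2)·R3: [0, 0, 0]
Echelon form has 3 nonzero rows, so rank(P) = 3.
The column space has dimension equal to the rank: 3.

3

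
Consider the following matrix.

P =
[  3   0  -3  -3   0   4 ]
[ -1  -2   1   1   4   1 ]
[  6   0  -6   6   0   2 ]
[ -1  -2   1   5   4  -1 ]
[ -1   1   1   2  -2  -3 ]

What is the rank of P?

3

Row reduce to echelon form.
R2 ← R2 + (1/3)·R1: [0, -2, 0, 0, 4, 7/3]
R3 ← R3 − (2)·R1: [0, 0, 0, 12, 0, -6]
R4 ← R4 + (1/3)·R1: [0, -2, 0, 4, 4, 1/3]
R5 ← R5 + (1/3)·R1: [0, 1, 0, 1, -2, -5/3]
R4 ← R4 − R2: [0, 0, 0, 4, 0, -2]
R5 ← R5 + (1/2)·R2: [0, 0, 0, 1, 0, -1/2]
R4 ← R4 − (1/3)·R3: [0, 0, 0, 0, 0, 0]
R5 ← R5 − (1/12)·R3: [0, 0, 0, 0, 0, 0]
Echelon form has 3 nonzero rows, so rank(P) = 3.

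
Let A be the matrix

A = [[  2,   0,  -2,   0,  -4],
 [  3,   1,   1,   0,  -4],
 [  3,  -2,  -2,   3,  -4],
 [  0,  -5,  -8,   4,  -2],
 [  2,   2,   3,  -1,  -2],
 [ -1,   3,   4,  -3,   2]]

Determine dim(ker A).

2

Row reduce to echelon form.
R2 ← R2 − (3/2)·R1: [0, 1, 4, 0, 2]
R3 ← R3 − (3/2)·R1: [0, -2, 1, 3, 2]
R5 ← R5 − R1: [0, 2, 5, -1, 2]
R6 ← R6 + (1/2)·R1: [0, 3, 3, -3, 0]
R3 ← R3 + (2)·R2: [0, 0, 9, 3, 6]
R4 ← R4 + (5)·R2: [0, 0, 12, 4, 8]
R5 ← R5 − (2)·R2: [0, 0, -3, -1, -2]
R6 ← R6 − (3)·R2: [0, 0, -9, -3, -6]
R4 ← R4 − (4/3)·R3: [0, 0, 0, 0, 0]
R5 ← R5 + (1/3)·R3: [0, 0, 0, 0, 0]
R6 ← R6 + R3: [0, 0, 0, 0, 0]
3 nonzero rows, so rank(A) = 3.
A has 5 columns; by rank–nullity, nullity = 5 − 3 = 2.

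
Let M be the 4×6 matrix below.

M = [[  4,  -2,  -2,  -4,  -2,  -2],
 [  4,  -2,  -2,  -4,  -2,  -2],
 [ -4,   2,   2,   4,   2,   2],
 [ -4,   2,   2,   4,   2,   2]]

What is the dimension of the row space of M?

Row reduce to echelon form.
R2 ← R2 − R1: [0, 0, 0, 0, 0, 0]
R3 ← R3 + R1: [0, 0, 0, 0, 0, 0]
R4 ← R4 + R1: [0, 0, 0, 0, 0, 0]
Echelon form has 1 nonzero row, so rank(M) = 1.
The row space has dimension equal to the rank: 1.

1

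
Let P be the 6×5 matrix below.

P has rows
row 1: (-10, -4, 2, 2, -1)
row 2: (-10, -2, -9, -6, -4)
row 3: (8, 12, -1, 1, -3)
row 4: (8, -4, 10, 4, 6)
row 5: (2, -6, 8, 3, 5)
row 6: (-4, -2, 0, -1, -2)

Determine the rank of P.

5

Row reduce to echelon form.
R2 ← R2 − R1: [0, 2, -11, -8, -3]
R3 ← R3 + (4/5)·R1: [0, 44/5, 3/5, 13/5, -19/5]
R4 ← R4 + (4/5)·R1: [0, -36/5, 58/5, 28/5, 26/5]
R5 ← R5 + (1/5)·R1: [0, -34/5, 42/5, 17/5, 24/5]
R6 ← R6 − (2/5)·R1: [0, -2/5, -4/5, -9/5, -8/5]
R3 ← R3 − (22/5)·R2: [0, 0, 49, 189/5, 47/5]
R4 ← R4 + (18/5)·R2: [0, 0, -28, -116/5, -28/5]
R5 ← R5 + (17/5)·R2: [0, 0, -29, -119/5, -27/5]
R6 ← R6 + (1/5)·R2: [0, 0, -3, -17/5, -11/5]
R4 ← R4 + (4/7)·R3: [0, 0, 0, -8/5, -8/35]
R5 ← R5 + (29/49)·R3: [0, 0, 0, -10/7, 8/49]
R6 ← R6 + (3/49)·R3: [0, 0, 0, -38/35, -398/245]
R5 ← R5 − (25/28)·R4: [0, 0, 0, 0, 18/49]
R6 ← R6 − (19/28)·R4: [0, 0, 0, 0, -72/49]
R6 ← R6 + (4)·R5: [0, 0, 0, 0, 0]
Echelon form has 5 nonzero rows, so rank(P) = 5.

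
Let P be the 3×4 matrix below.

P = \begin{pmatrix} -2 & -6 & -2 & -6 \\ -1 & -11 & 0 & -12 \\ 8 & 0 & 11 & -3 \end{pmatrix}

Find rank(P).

Row reduce to echelon form.
R2 ← R2 − (1/2)·R1: [0, -8, 1, -9]
R3 ← R3 + (4)·R1: [0, -24, 3, -27]
R3 ← R3 − (3)·R2: [0, 0, 0, 0]
Echelon form has 2 nonzero rows, so rank(P) = 2.

2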